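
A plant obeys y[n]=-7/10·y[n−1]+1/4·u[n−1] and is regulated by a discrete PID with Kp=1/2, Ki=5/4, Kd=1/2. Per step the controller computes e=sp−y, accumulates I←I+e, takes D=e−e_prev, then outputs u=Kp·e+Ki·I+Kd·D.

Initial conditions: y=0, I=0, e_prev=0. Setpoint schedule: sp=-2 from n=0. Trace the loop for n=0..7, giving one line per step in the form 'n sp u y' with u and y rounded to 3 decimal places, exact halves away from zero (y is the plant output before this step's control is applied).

(exact arithmetic carried between steps; '≈' marks a value shown rounded to 6 d.p. or computed from one; I and e_prev carry over from the previous line; the table rounds u and y to 3 d.p., halves away from zero)
n=0: y=0, sp=-2, e=sp−y=-2; I=-2, D=e−e_prev=-2; u=1/2·(-2)+5/4·(-2)+1/2·(-2)=-4.5; next y=-7/10·0+1/4·(-4.5)=-1.125
n=1: y=-1.125, sp=-2, e=sp−y=-0.875; I=-2.875, D=e−e_prev=1.125; u=1/2·(-0.875)+5/4·(-2.875)+1/2·1.125=-3.46875; next y=-7/10·(-1.125)+1/4·(-3.46875)≈-0.079688
n=2: y≈-0.079688, sp=-2, e=sp−y≈-1.920313; I≈-4.795313, D=e−e_prev≈-1.045313; u=1/2·(-1.920313)+5/4·(-4.795313)+1/2·(-1.045313)≈-7.476953; next y=-7/10·(-0.079688)+1/4·(-7.476953)≈-1.813457
n=3: y≈-1.813457, sp=-2, e=sp−y≈-0.186543; I≈-4.981855, D=e−e_prev≈1.733770; u=1/2·(-0.186543)+5/4·(-4.981855)+1/2·1.733770≈-5.453706; next y=-7/10·(-1.813457)+1/4·(-5.453706)≈-0.094007
n=4: y≈-0.094007, sp=-2, e=sp−y≈-1.905993; I≈-6.887849, D=e−e_prev≈-1.719450; u=1/2·(-1.905993)+5/4·(-6.887849)+1/2·(-1.719450)≈-10.422533; next y=-7/10·(-0.094007)+1/4·(-10.422533)≈-2.539829
n=5: y≈-2.539829, sp=-2, e=sp−y≈0.539829; I≈-6.348020, D=e−e_prev≈2.445822; u=1/2·0.539829+5/4·(-6.348020)+1/2·2.445822≈-6.442200; next y=-7/10·(-2.539829)+1/4·(-6.442200)≈0.167330
n=6: y≈0.167330, sp=-2, e=sp−y≈-2.167330; I≈-8.515350, D=e−e_prev≈-2.707159; u=1/2·(-2.167330)+5/4·(-8.515350)+1/2·(-2.707159)≈-13.081432; next y=-7/10·0.167330+1/4·(-13.081432)≈-3.387489
n=7: y≈-3.387489, sp=-2, e=sp−y≈1.387489; I≈-7.127861, D=e−e_prev≈3.554819; u=1/2·1.387489+5/4·(-7.127861)+1/2·3.554819≈-6.438672; next y=-7/10·(-3.387489)+1/4·(-6.438672)≈0.761574

0 -2 -4.500 0.000
1 -2 -3.469 -1.125
2 -2 -7.477 -0.080
3 -2 -5.454 -1.813
4 -2 -10.423 -0.094
5 -2 -6.442 -2.540
6 -2 -13.081 0.167
7 -2 -6.439 -3.387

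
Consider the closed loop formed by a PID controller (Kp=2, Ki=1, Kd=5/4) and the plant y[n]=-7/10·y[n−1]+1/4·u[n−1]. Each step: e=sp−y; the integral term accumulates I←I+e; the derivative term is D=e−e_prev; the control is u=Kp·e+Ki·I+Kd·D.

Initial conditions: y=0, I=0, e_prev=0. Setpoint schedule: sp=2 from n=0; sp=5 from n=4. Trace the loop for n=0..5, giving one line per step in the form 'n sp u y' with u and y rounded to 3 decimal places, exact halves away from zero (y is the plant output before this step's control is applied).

0 2 8.500 0.000
1 2 -1.031 2.125
2 2 17.949 -1.745
3 2 -14.824 5.709
4 5 60.532 -7.702
5 5 -67.244 20.525

(exact arithmetic carried between steps; '≈' marks a value shown rounded to 6 d.p. or computed from one; I and e_prev carry over from the previous line; the table rounds u and y to 3 d.p., halves away from zero)
n=0: y=0, sp=2, e=sp−y=2; I=2, D=e−e_prev=2; u=2·2+1·2+5/4·2=8.5; next y=-7/10·0+1/4·8.5=2.125
n=1: y=2.125, sp=2, e=sp−y=-0.125; I=1.875, D=e−e_prev=-2.125; u=2·(-0.125)+1·1.875+5/4·(-2.125)=-1.03125; next y=-7/10·2.125+1/4·(-1.03125)≈-1.745313
n=2: y≈-1.745313, sp=2, e=sp−y≈3.745313; I≈5.620313, D=e−e_prev≈3.870313; u=2·3.745313+1·5.620313+5/4·3.870313≈17.948828; next y=-7/10·(-1.745313)+1/4·17.948828≈5.708926
n=3: y≈5.708926, sp=2, e=sp−y≈-3.708926; I≈1.911387, D=e−e_prev≈-7.454238; u=2·(-3.708926)+1·1.911387+5/4·(-7.454238)≈-14.824263; next y=-7/10·5.708926+1/4·(-14.824263)≈-7.702314
n=4: y≈-7.702314, sp=5, e=sp−y≈12.702314; I≈14.613700, D=e−e_prev≈16.411240; u=2·12.702314+1·14.613700+5/4·16.411240≈60.532377; next y=-7/10·(-7.702314)+1/4·60.532377≈20.524714
n=5: y≈20.524714, sp=5, e=sp−y≈-15.524714; I≈-0.911013, D=e−e_prev≈-28.227028; u=2·(-15.524714)+1·(-0.911013)+5/4·(-28.227028)≈-67.244226; next y=-7/10·20.524714+1/4·(-67.244226)≈-31.178356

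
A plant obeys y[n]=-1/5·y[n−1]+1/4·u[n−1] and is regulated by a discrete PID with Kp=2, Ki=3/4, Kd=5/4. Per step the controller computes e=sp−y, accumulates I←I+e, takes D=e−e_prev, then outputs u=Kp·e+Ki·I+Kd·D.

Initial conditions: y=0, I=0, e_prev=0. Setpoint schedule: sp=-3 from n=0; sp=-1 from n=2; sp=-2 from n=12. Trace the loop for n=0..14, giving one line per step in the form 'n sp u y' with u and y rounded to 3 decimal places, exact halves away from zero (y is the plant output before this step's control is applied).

(exact arithmetic carried between steps; '≈' marks a value shown rounded to 6 d.p. or computed from one; I and e_prev carry over from the previous line; the table rounds u and y to 3 d.p., halves away from zero)
n=0: y=0, sp=-3, e=sp−y=-3; I=-3, D=e−e_prev=-3; u=2·(-3)+3/4·(-3)+5/4·(-3)=-12; next y=-1/5·0+1/4·(-12)=-3
n=1: y=-3, sp=-3, e=sp−y=0; I=-3, D=e−e_prev=3; u=2·0+3/4·(-3)+5/4·3=1.5; next y=-1/5·(-3)+1/4·1.5=0.975
n=2: y=0.975, sp=-1, e=sp−y=-1.975; I=-4.975, D=e−e_prev=-1.975; u=2·(-1.975)+3/4·(-4.975)+5/4·(-1.975)=-10.15; next y=-1/5·0.975+1/4·(-10.15)=-2.7325
n=3: y=-2.7325, sp=-1, e=sp−y=1.7325; I=-3.2425, D=e−e_prev=3.7075; u=2·1.7325+3/4·(-3.2425)+5/4·3.7075=5.6675; next y=-1/5·(-2.7325)+1/4·5.6675=1.963375
n=4: y=1.963375, sp=-1, e=sp−y=-2.963375; I=-6.205875, D=e−e_prev=-4.695875; u=2·(-2.963375)+3/4·(-6.205875)+5/4·(-4.695875)=-16.451; next y=-1/5·1.963375+1/4·(-16.451)=-4.505425
n=5: y=-4.505425, sp=-1, e=sp−y=3.505425; I=-2.70045, D=e−e_prev=6.4688; u=2·3.505425+3/4·(-2.70045)+5/4·6.4688≈13.071513; next y=-1/5·(-4.505425)+1/4·13.071513≈4.168963
n=6: y≈4.168963, sp=-1, e=sp−y≈-5.168963; I≈-7.869413, D=e−e_prev≈-8.674388; u=2·(-5.168963)+3/4·(-7.869413)+5/4·(-8.674388)≈-27.082971; next y=-1/5·4.168963+1/4·(-27.082971)≈-7.604535
n=7: y≈-7.604535, sp=-1, e=sp−y≈6.604535; I≈-1.264878, D=e−e_prev≈11.773499; u=2·6.604535+3/4·(-1.264878)+5/4·11.773499≈26.977286; next y=-1/5·(-7.604535)+1/4·26.977286≈8.265229
n=8: y≈8.265229, sp=-1, e=sp−y≈-9.265229; I≈-10.530106, D=e−e_prev≈-15.869764; u=2·(-9.265229)+3/4·(-10.530106)+5/4·(-15.869764)≈-46.265242; next y=-1/5·8.265229+1/4·(-46.265242)≈-13.219356
n=9: y≈-13.219356, sp=-1, e=sp−y≈12.219356; I≈1.689250, D=e−e_prev≈21.484585; u=2·12.219356+3/4·1.689250+5/4·21.484585≈52.561381; next y=-1/5·(-13.219356)+1/4·52.561381≈15.784216
n=10: y≈15.784216, sp=-1, e=sp−y≈-16.784216; I≈-15.094966, D=e−e_prev≈-29.003573; u=2·(-16.784216)+3/4·(-15.094966)+5/4·(-29.003573)≈-81.144123; next y=-1/5·15.784216+1/4·(-81.144123)≈-23.442874
n=11: y≈-23.442874, sp=-1, e=sp−y≈22.442874; I≈7.347908, D=e−e_prev≈39.227090; u=2·22.442874+3/4·7.347908+5/4·39.227090≈99.430542; next y=-1/5·(-23.442874)+1/4·99.430542≈29.546210
n=12: y≈29.546210, sp=-2, e=sp−y≈-31.546210; I≈-24.198303, D=e−e_prev≈-53.989084; u=2·(-31.546210)+3/4·(-24.198303)+5/4·(-53.989084)≈-148.727503; next y=-1/5·29.546210+1/4·(-148.727503)≈-43.091118
n=13: y≈-43.091118, sp=-2, e=sp−y≈41.091118; I≈16.892815, D=e−e_prev≈72.637328; u=2·41.091118+3/4·16.892815+5/4·72.637328≈185.648507; next y=-1/5·(-43.091118)+1/4·185.648507≈55.030350
n=14: y≈55.030350, sp=-2, e=sp−y≈-57.030350; I≈-40.137535, D=e−e_prev≈-98.121468; u=2·(-57.030350)+3/4·(-40.137535)+5/4·(-98.121468)≈-266.815687; next y=-1/5·55.030350+1/4·(-266.815687)≈-77.709992

0 -3 -12.000 0.000
1 -3 1.500 -3.000
2 -1 -10.150 0.975
3 -1 5.668 -2.733
4 -1 -16.451 1.963
5 -1 13.072 -4.505
6 -1 -27.083 4.169
7 -1 26.977 -7.605
8 -1 -46.265 8.265
9 -1 52.561 -13.219
10 -1 -81.144 15.784
11 -1 99.431 -23.443
12 -2 -148.728 29.546
13 -2 185.649 -43.091
14 -2 -266.816 55.030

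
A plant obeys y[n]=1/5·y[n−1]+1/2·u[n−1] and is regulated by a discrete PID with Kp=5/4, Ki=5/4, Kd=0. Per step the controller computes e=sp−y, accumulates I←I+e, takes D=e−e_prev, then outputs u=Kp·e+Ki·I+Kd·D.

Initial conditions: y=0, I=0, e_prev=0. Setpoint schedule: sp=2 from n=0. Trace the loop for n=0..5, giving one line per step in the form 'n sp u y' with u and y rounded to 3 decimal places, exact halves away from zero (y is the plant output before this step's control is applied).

(exact arithmetic carried between steps; '≈' marks a value shown rounded to 6 d.p. or computed from one; I and e_prev carry over from the previous line; the table rounds u and y to 3 d.p., halves away from zero)
n=0: y=0, sp=2, e=sp−y=2; I=2, D=e−e_prev=2; u=5/4·2+5/4·2+0·2=5; next y=1/5·0+1/2·5=2.5
n=1: y=2.5, sp=2, e=sp−y=-0.5; I=1.5, D=e−e_prev=-2.5; u=5/4·(-0.5)+5/4·1.5+0·(-2.5)=1.25; next y=1/5·2.5+1/2·1.25=1.125
n=2: y=1.125, sp=2, e=sp−y=0.875; I=2.375, D=e−e_prev=1.375; u=5/4·0.875+5/4·2.375+0·1.375=4.0625; next y=1/5·1.125+1/2·4.0625=2.25625
n=3: y=2.25625, sp=2, e=sp−y=-0.25625; I=2.11875, D=e−e_prev=-1.13125; u=5/4·(-0.25625)+5/4·2.11875+0·(-1.13125)=2.328125; next y=1/5·2.25625+1/2·2.328125≈1.615313
n=4: y≈1.615313, sp=2, e=sp−y≈0.384688; I≈2.503438, D=e−e_prev≈0.640938; u=5/4·0.384688+5/4·2.503438+0·0.640938≈3.610156; next y=1/5·1.615313+1/2·3.610156≈2.128141
n=5: y≈2.128141, sp=2, e=sp−y≈-0.128141; I≈2.375297, D=e−e_prev≈-0.512828; u=5/4·(-0.128141)+5/4·2.375297+0·(-0.512828)≈2.808945; next y=1/5·2.128141+1/2·2.808945≈1.830101

0 2 5.000 0.000
1 2 1.250 2.500
2 2 4.063 1.125
3 2 2.328 2.256
4 2 3.610 1.615
5 2 2.809 2.128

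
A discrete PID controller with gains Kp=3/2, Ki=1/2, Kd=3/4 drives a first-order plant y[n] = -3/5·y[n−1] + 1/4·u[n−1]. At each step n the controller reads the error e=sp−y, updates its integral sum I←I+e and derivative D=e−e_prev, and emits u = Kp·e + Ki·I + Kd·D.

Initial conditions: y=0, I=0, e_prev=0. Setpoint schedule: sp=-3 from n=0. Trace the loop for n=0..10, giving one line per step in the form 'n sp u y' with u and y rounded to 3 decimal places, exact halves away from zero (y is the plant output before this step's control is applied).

0 -3 -8.250 0.000
1 -3 -1.828 -2.063
2 -3 -11.662 0.780
3 -3 0.032 -3.384
4 -3 -17.810 2.038
5 -3 4.950 -5.675
6 -3 -27.872 4.643
7 -3 15.635 -9.754
8 -3 -45.451 9.761
9 -3 37.000 -17.219
10 -3 -77.328 19.582

(exact arithmetic carried between steps; '≈' marks a value shown rounded to 6 d.p. or computed from one; I and e_prev carry over from the previous line; the table rounds u and y to 3 d.p., halves away from zero)
n=0: y=0, sp=-3, e=sp−y=-3; I=-3, D=e−e_prev=-3; u=3/2·(-3)+1/2·(-3)+3/4·(-3)=-8.25; next y=-3/5·0+1/4·(-8.25)=-2.0625
n=1: y=-2.0625, sp=-3, e=sp−y=-0.9375; I=-3.9375, D=e−e_prev=2.0625; u=3/2·(-0.9375)+1/2·(-3.9375)+3/4·2.0625=-1.828125; next y=-3/5·(-2.0625)+1/4·(-1.828125)≈0.780469
n=2: y≈0.780469, sp=-3, e=sp−y≈-3.780469; I≈-7.717969, D=e−e_prev≈-2.842969; u=3/2·(-3.780469)+1/2·(-7.717969)+3/4·(-2.842969)≈-11.661914; next y=-3/5·0.780469+1/4·(-11.661914)≈-3.383760
n=3: y≈-3.383760, sp=-3, e=sp−y≈0.383760; I≈-7.334209, D=e−e_prev≈4.164229; u=3/2·0.383760+1/2·(-7.334209)+3/4·4.164229≈0.031707; next y=-3/5·(-3.383760)+1/4·0.031707≈2.038182
n=4: y≈2.038182, sp=-3, e=sp−y≈-5.038182; I≈-12.372391, D=e−e_prev≈-5.421942; u=3/2·(-5.038182)+1/2·(-12.372391)+3/4·(-5.421942)≈-17.809926; next y=-3/5·2.038182+1/4·(-17.809926)≈-5.675391
n=5: y≈-5.675391, sp=-3, e=sp−y≈2.675391; I≈-9.697000, D=e−e_prev≈7.713574; u=3/2·2.675391+1/2·(-9.697000)+3/4·7.713574≈4.949766; next y=-3/5·(-5.675391)+1/4·4.949766≈4.642676
n=6: y≈4.642676, sp=-3, e=sp−y≈-7.642676; I≈-17.339677, D=e−e_prev≈-10.318067; u=3/2·(-7.642676)+1/2·(-17.339677)+3/4·(-10.318067)≈-27.872403; next y=-3/5·4.642676+1/4·(-27.872403)≈-9.753707
n=7: y≈-9.753707, sp=-3, e=sp−y≈6.753707; I≈-10.585970, D=e−e_prev≈14.396383; u=3/2·6.753707+1/2·(-10.585970)+3/4·14.396383≈15.634862; next y=-3/5·(-9.753707)+1/4·15.634862≈9.760939
n=8: y≈9.760939, sp=-3, e=sp−y≈-12.760939; I≈-23.346910, D=e−e_prev≈-19.514646; u=3/2·(-12.760939)+1/2·(-23.346910)+3/4·(-19.514646)≈-45.450848; next y=-3/5·9.760939+1/4·(-45.450848)≈-17.219276
n=9: y≈-17.219276, sp=-3, e=sp−y≈14.219276; I≈-9.127634, D=e−e_prev≈26.980215; u=3/2·14.219276+1/2·(-9.127634)+3/4·26.980215≈37.000258; next y=-3/5·(-17.219276)+1/4·37.000258≈19.581630
n=10: y≈19.581630, sp=-3, e=sp−y≈-22.581630; I≈-31.709264, D=e−e_prev≈-36.800906; u=3/2·(-22.581630)+1/2·(-31.709264)+3/4·(-36.800906)≈-77.327756; next y=-3/5·19.581630+1/4·(-77.327756)≈-31.080917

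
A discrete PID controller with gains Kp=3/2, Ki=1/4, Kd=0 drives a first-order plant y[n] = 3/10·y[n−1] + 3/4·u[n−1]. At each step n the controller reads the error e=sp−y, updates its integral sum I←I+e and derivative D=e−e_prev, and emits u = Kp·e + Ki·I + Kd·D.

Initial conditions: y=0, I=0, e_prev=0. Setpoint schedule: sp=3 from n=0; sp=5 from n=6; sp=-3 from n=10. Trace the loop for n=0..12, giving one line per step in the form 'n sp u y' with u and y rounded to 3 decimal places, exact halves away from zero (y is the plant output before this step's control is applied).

0 3 5.250 0.000
1 3 -0.891 3.938
2 3 4.867 0.513
3 3 -0.271 3.805
4 3 4.544 0.938
5 3 0.245 3.690
6 5 7.771 1.291
7 5 0.080 6.215
8 5 7.285 1.925
9 5 0.850 6.041
10 -3 -7.126 2.450
11 -3 3.865 -4.609
12 -3 -6.452 1.516

(exact arithmetic carried between steps; '≈' marks a value shown rounded to 6 d.p. or computed from one; I and e_prev carry over from the previous line; the table rounds u and y to 3 d.p., halves away from zero)
n=0: y=0, sp=3, e=sp−y=3; I=3, D=e−e_prev=3; u=3/2·3+1/4·3+0·3=5.25; next y=3/10·0+3/4·5.25=3.9375
n=1: y=3.9375, sp=3, e=sp−y=-0.9375; I=2.0625, D=e−e_prev=-3.9375; u=3/2·(-0.9375)+1/4·2.0625+0·(-3.9375)=-0.890625; next y=3/10·3.9375+3/4·(-0.890625)≈0.513281
n=2: y≈0.513281, sp=3, e=sp−y≈2.486719; I≈4.549219, D=e−e_prev≈3.424219; u=3/2·2.486719+1/4·4.549219+0·3.424219≈4.867383; next y=3/10·0.513281+3/4·4.867383≈3.804521
n=3: y≈3.804521, sp=3, e=sp−y≈-0.804521; I≈3.744697, D=e−e_prev≈-3.291240; u=3/2·(-0.804521)+1/4·3.744697+0·(-3.291240)≈-0.270608; next y=3/10·3.804521+3/4·(-0.270608)≈0.938401
n=4: y≈0.938401, sp=3, e=sp−y≈2.061599; I≈5.806297, D=e−e_prev≈2.866121; u=3/2·2.061599+1/4·5.806297+0·2.866121≈4.543973; next y=3/10·0.938401+3/4·4.543973≈3.689500
n=5: y≈3.689500, sp=3, e=sp−y≈-0.689500; I≈5.116797, D=e−e_prev≈-2.751100; u=3/2·(-0.689500)+1/4·5.116797+0·(-2.751100)≈0.244949; next y=3/10·3.689500+3/4·0.244949≈1.290562
n=6: y≈1.290562, sp=5, e=sp−y≈3.709438; I≈8.826235, D=e−e_prev≈4.398939; u=3/2·3.709438+1/4·8.826235+0·4.398939≈7.770716; next y=3/10·1.290562+3/4·7.770716≈6.215206
n=7: y≈6.215206, sp=5, e=sp−y≈-1.215206; I≈7.611029, D=e−e_prev≈-4.924644; u=3/2·(-1.215206)+1/4·7.611029+0·(-4.924644)≈0.079949; next y=3/10·6.215206+3/4·0.079949≈1.924523
n=8: y≈1.924523, sp=5, e=sp−y≈3.075477; I≈10.686506, D=e−e_prev≈4.290682; u=3/2·3.075477+1/4·10.686506+0·4.290682≈7.284842; next y=3/10·1.924523+3/4·7.284842≈6.040988
n=9: y≈6.040988, sp=5, e=sp−y≈-1.040988; I≈9.645518, D=e−e_prev≈-4.116465; u=3/2·(-1.040988)+1/4·9.645518+0·(-4.116465)≈0.849897; next y=3/10·6.040988+3/4·0.849897≈2.449719
n=10: y≈2.449719, sp=-3, e=sp−y≈-5.449719; I≈4.195798, D=e−e_prev≈-4.408731; u=3/2·(-5.449719)+1/4·4.195798+0·(-4.408731)≈-7.125629; next y=3/10·2.449719+3/4·(-7.125629)≈-4.609306
n=11: y≈-4.609306, sp=-3, e=sp−y≈1.609306; I≈5.805105, D=e−e_prev≈7.059026; u=3/2·1.609306+1/4·5.805105+0·7.059026≈3.865236; next y=3/10·(-4.609306)+3/4·3.865236≈1.516135
n=12: y≈1.516135, sp=-3, e=sp−y≈-4.516135; I≈1.288970, D=e−e_prev≈-6.125441; u=3/2·(-4.516135)+1/4·1.288970+0·(-6.125441)≈-6.451960; next y=3/10·1.516135+3/4·(-6.451960)≈-4.384129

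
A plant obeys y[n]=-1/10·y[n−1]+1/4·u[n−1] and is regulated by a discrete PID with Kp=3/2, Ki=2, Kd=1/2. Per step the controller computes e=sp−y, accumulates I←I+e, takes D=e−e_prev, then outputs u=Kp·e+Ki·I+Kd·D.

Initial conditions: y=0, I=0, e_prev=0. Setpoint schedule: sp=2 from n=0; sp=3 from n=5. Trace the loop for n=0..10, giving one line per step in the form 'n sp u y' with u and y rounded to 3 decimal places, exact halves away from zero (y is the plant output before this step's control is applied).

(exact arithmetic carried between steps; '≈' marks a value shown rounded to 6 d.p. or computed from one; I and e_prev carry over from the previous line; the table rounds u and y to 3 d.p., halves away from zero)
n=0: y=0, sp=2, e=sp−y=2; I=2, D=e−e_prev=2; u=3/2·2+2·2+1/2·2=8; next y=-1/10·0+1/4·8=2
n=1: y=2, sp=2, e=sp−y=0; I=2, D=e−e_prev=-2; u=3/2·0+2·2+1/2·(-2)=3; next y=-1/10·2+1/4·3=0.55
n=2: y=0.55, sp=2, e=sp−y=1.45; I=3.45, D=e−e_prev=1.45; u=3/2·1.45+2·3.45+1/2·1.45=9.8; next y=-1/10·0.55+1/4·9.8=2.395
n=3: y=2.395, sp=2, e=sp−y=-0.395; I=3.055, D=e−e_prev=-1.845; u=3/2·(-0.395)+2·3.055+1/2·(-1.845)=4.595; next y=-1/10·2.395+1/4·4.595=0.90925
n=4: y=0.90925, sp=2, e=sp−y=1.09075; I=4.14575, D=e−e_prev=1.48575; u=3/2·1.09075+2·4.14575+1/2·1.48575=10.6705; next y=-1/10·0.90925+1/4·10.6705=2.5767
n=5: y=2.5767, sp=3, e=sp−y=0.4233; I=4.56905, D=e−e_prev=-0.66745; u=3/2·0.4233+2·4.56905+1/2·(-0.66745)=9.439325; next y=-1/10·2.5767+1/4·9.439325≈2.102161
n=6: y≈2.102161, sp=3, e=sp−y≈0.897839; I≈5.466889, D=e−e_prev≈0.474539; u=3/2·0.897839+2·5.466889+1/2·0.474539≈12.517805; next y=-1/10·2.102161+1/4·12.517805≈2.919235
n=7: y≈2.919235, sp=3, e=sp−y≈0.080765; I≈5.547654, D=e−e_prev≈-0.817074; u=3/2·0.080765+2·5.547654+1/2·(-0.817074)≈10.807918; next y=-1/10·2.919235+1/4·10.807918≈2.410056
n=8: y≈2.410056, sp=3, e=sp−y≈0.589944; I≈6.137598, D=e−e_prev≈0.509179; u=3/2·0.589944+2·6.137598+1/2·0.509179≈13.414701; next y=-1/10·2.410056+1/4·13.414701≈3.112670
n=9: y≈3.112670, sp=3, e=sp−y≈-0.112670; I≈6.024928, D=e−e_prev≈-0.702614; u=3/2·(-0.112670)+2·6.024928+1/2·(-0.702614)≈11.529545; next y=-1/10·3.112670+1/4·11.529545≈2.571119
n=10: y≈2.571119, sp=3, e=sp−y≈0.428881; I≈6.453809, D=e−e_prev≈0.541551; u=3/2·0.428881+2·6.453809+1/2·0.541551≈13.821714; next y=-1/10·2.571119+1/4·13.821714≈3.198317

0 2 8.000 0.000
1 2 3.000 2.000
2 2 9.800 0.550
3 2 4.595 2.395
4 2 10.671 0.909
5 3 9.439 2.577
6 3 12.518 2.102
7 3 10.808 2.919
8 3 13.415 2.410
9 3 11.530 3.113
10 3 13.822 2.571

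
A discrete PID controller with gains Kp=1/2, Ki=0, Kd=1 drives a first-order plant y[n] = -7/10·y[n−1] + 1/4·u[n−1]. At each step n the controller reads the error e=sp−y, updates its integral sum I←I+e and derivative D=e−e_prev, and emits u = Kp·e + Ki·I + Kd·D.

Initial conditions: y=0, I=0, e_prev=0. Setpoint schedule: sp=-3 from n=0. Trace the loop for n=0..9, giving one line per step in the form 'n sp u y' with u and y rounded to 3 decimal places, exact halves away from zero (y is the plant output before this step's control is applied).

0 -3 -4.500 0.000
1 -3 0.188 -1.125
2 -3 -3.877 0.834
3 -3 1.664 -1.553
4 -3 -5.308 1.503
5 -3 3.572 -2.379
6 -3 -7.717 2.559
7 -3 6.639 -3.720
8 -3 -11.616 4.264
9 -3 11.597 -5.889

(exact arithmetic carried between steps; '≈' marks a value shown rounded to 6 d.p. or computed from one; I and e_prev carry over from the previous line; the table rounds u and y to 3 d.p., halves away from zero)
n=0: y=0, sp=-3, e=sp−y=-3; I=-3, D=e−e_prev=-3; u=1/2·(-3)+0·(-3)+1·(-3)=-4.5; next y=-7/10·0+1/4·(-4.5)=-1.125
n=1: y=-1.125, sp=-3, e=sp−y=-1.875; I=-4.875, D=e−e_prev=1.125; u=1/2·(-1.875)+0·(-4.875)+1·1.125=0.1875; next y=-7/10·(-1.125)+1/4·0.1875=0.834375
n=2: y=0.834375, sp=-3, e=sp−y=-3.834375; I=-8.709375, D=e−e_prev=-1.959375; u=1/2·(-3.834375)+0·(-8.709375)+1·(-1.959375)≈-3.876563; next y=-7/10·0.834375+1/4·(-3.876563)≈-1.553203
n=3: y≈-1.553203, sp=-3, e=sp−y≈-1.446797; I≈-10.156172, D=e−e_prev≈2.387578; u=1/2·(-1.446797)+0·(-10.156172)+1·2.387578≈1.664180; next y=-7/10·(-1.553203)+1/4·1.664180≈1.503287
n=4: y≈1.503287, sp=-3, e=sp−y≈-4.503287; I≈-14.659459, D=e−e_prev≈-3.056490; u=1/2·(-4.503287)+0·(-14.659459)+1·(-3.056490)≈-5.308134; next y=-7/10·1.503287+1/4·(-5.308134)≈-2.379334
n=5: y≈-2.379334, sp=-3, e=sp−y≈-0.620666; I≈-15.280125, D=e−e_prev≈3.882622; u=1/2·(-0.620666)+0·(-15.280125)+1·3.882622≈3.572289; next y=-7/10·(-2.379334)+1/4·3.572289≈2.558606
n=6: y≈2.558606, sp=-3, e=sp−y≈-5.558606; I≈-20.838731, D=e−e_prev≈-4.937941; u=1/2·(-5.558606)+0·(-20.838731)+1·(-4.937941)≈-7.717244; next y=-7/10·2.558606+1/4·(-7.717244)≈-3.720335
n=7: y≈-3.720335, sp=-3, e=sp−y≈0.720335; I≈-20.118395, D=e−e_prev≈6.278942; u=1/2·0.720335+0·(-20.118395)+1·6.278942≈6.639109; next y=-7/10·(-3.720335)+1/4·6.639109≈4.264012
n=8: y≈4.264012, sp=-3, e=sp−y≈-7.264012; I≈-27.382408, D=e−e_prev≈-7.984347; u=1/2·(-7.264012)+0·(-27.382408)+1·(-7.984347)≈-11.616353; next y=-7/10·4.264012+1/4·(-11.616353)≈-5.888897
n=9: y≈-5.888897, sp=-3, e=sp−y≈2.888897; I≈-24.493511, D=e−e_prev≈10.152909; u=1/2·2.888897+0·(-24.493511)+1·10.152909≈11.597357; next y=-7/10·(-5.888897)+1/4·11.597357≈7.021567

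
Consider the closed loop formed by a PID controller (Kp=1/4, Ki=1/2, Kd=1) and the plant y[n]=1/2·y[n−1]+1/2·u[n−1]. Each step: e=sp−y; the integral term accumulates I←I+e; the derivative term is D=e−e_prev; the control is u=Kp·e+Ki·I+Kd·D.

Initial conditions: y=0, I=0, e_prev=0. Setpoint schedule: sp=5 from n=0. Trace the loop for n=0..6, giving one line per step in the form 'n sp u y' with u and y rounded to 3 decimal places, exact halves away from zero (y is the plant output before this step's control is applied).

0 5 8.750 0.000
1 5 -1.406 4.375
2 5 8.340 1.484
3 5 1.208 4.912
4 5 7.921 3.060
5 5 2.786 5.491
6 5 7.337 4.138

(exact arithmetic carried between steps; '≈' marks a value shown rounded to 6 d.p. or computed from one; I and e_prev carry over from the previous line; the table rounds u and y to 3 d.p., halves away from zero)
n=0: y=0, sp=5, e=sp−y=5; I=5, D=e−e_prev=5; u=1/4·5+1/2·5+1·5=8.75; next y=1/2·0+1/2·8.75=4.375
n=1: y=4.375, sp=5, e=sp−y=0.625; I=5.625, D=e−e_prev=-4.375; u=1/4·0.625+1/2·5.625+1·(-4.375)=-1.40625; next y=1/2·4.375+1/2·(-1.40625)=1.484375
n=2: y=1.484375, sp=5, e=sp−y=3.515625; I=9.140625, D=e−e_prev=2.890625; u=1/4·3.515625+1/2·9.140625+1·2.890625≈8.339844; next y=1/2·1.484375+1/2·8.339844≈4.912109
n=3: y≈4.912109, sp=5, e=sp−y≈0.087891; I≈9.228516, D=e−e_prev≈-3.427734; u=1/4·0.087891+1/2·9.228516+1·(-3.427734)≈1.208496; next y=1/2·4.912109+1/2·1.208496≈3.060303
n=4: y≈3.060303, sp=5, e=sp−y≈1.939697; I≈11.168213, D=e−e_prev≈1.851807; u=1/4·1.939697+1/2·11.168213+1·1.851807≈7.920837; next y=1/2·3.060303+1/2·7.920837≈5.490570
n=5: y≈5.490570, sp=5, e=sp−y≈-0.490570; I≈10.677643, D=e−e_prev≈-2.430267; u=1/4·(-0.490570)+1/2·10.677643+1·(-2.430267)≈2.785912; next y=1/2·5.490570+1/2·2.785912≈4.138241
n=6: y≈4.138241, sp=5, e=sp−y≈0.861759; I≈11.539402, D=e−e_prev≈1.352329; u=1/4·0.861759+1/2·11.539402+1·1.352329≈7.337470; next y=1/2·4.138241+1/2·7.337470≈5.737855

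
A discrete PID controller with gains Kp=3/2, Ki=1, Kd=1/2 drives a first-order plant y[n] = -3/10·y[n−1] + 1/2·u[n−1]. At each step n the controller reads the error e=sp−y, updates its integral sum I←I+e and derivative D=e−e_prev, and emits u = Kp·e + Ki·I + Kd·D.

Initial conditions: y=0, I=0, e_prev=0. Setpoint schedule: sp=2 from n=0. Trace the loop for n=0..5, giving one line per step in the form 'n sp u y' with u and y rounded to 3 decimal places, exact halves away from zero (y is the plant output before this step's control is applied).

0 2 6.000 0.000
1 2 -2.000 3.000
2 2 13.200 -1.900
3 2 -12.560 7.170
4 2 33.608 -8.431
5 2 -47.054 19.333

(exact arithmetic carried between steps; '≈' marks a value shown rounded to 6 d.p. or computed from one; I and e_prev carry over from the previous line; the table rounds u and y to 3 d.p., halves away from zero)
n=0: y=0, sp=2, e=sp−y=2; I=2, D=e−e_prev=2; u=3/2·2+1·2+1/2·2=6; next y=-3/10·0+1/2·6=3
n=1: y=3, sp=2, e=sp−y=-1; I=1, D=e−e_prev=-3; u=3/2·(-1)+1·1+1/2·(-3)=-2; next y=-3/10·3+1/2·(-2)=-1.9
n=2: y=-1.9, sp=2, e=sp−y=3.9; I=4.9, D=e−e_prev=4.9; u=3/2·3.9+1·4.9+1/2·4.9=13.2; next y=-3/10·(-1.9)+1/2·13.2=7.17
n=3: y=7.17, sp=2, e=sp−y=-5.17; I=-0.27, D=e−e_prev=-9.07; u=3/2·(-5.17)+1·(-0.27)+1/2·(-9.07)=-12.56; next y=-3/10·7.17+1/2·(-12.56)=-8.431
n=4: y=-8.431, sp=2, e=sp−y=10.431; I=10.161, D=e−e_prev=15.601; u=3/2·10.431+1·10.161+1/2·15.601=33.608; next y=-3/10·(-8.431)+1/2·33.608=19.3333
n=5: y=19.3333, sp=2, e=sp−y=-17.3333; I=-7.1723, D=e−e_prev=-27.7643; u=3/2·(-17.3333)+1·(-7.1723)+1/2·(-27.7643)=-47.0544; next y=-3/10·19.3333+1/2·(-47.0544)=-29.32719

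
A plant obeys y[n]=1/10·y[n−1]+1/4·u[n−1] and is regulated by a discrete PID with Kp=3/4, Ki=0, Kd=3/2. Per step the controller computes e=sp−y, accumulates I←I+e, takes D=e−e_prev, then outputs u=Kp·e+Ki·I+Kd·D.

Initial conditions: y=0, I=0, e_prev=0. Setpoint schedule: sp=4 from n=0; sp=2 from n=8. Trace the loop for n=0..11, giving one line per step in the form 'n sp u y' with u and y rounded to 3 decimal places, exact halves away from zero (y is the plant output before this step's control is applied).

(exact arithmetic carried between steps; '≈' marks a value shown rounded to 6 d.p. or computed from one; I and e_prev carry over from the previous line; the table rounds u and y to 3 d.p., halves away from zero)
n=0: y=0, sp=4, e=sp−y=4; I=4, D=e−e_prev=4; u=3/4·4+0·4+3/2·4=9; next y=1/10·0+1/4·9=2.25
n=1: y=2.25, sp=4, e=sp−y=1.75; I=5.75, D=e−e_prev=-2.25; u=3/4·1.75+0·5.75+3/2·(-2.25)=-2.0625; next y=1/10·2.25+1/4·(-2.0625)=-0.290625
n=2: y=-0.290625, sp=4, e=sp−y=4.290625; I=10.040625, D=e−e_prev=2.540625; u=3/4·4.290625+0·10.040625+3/2·2.540625≈7.028906; next y=1/10·(-0.290625)+1/4·7.028906≈1.728164
n=3: y≈1.728164, sp=4, e=sp−y≈2.271836; I≈12.312461, D=e−e_prev≈-2.018789; u=3/4·2.271836+0·12.312461+3/2·(-2.018789)≈-1.324307; next y=1/10·1.728164+1/4·(-1.324307)≈-0.158260
n=4: y≈-0.158260, sp=4, e=sp−y≈4.158260; I≈16.470721, D=e−e_prev≈1.886424; u=3/4·4.158260+0·16.470721+3/2·1.886424≈5.948332; next y=1/10·(-0.158260)+1/4·5.948332≈1.471257
n=5: y≈1.471257, sp=4, e=sp−y≈2.528743; I≈18.999464, D=e−e_prev≈-1.629517; u=3/4·2.528743+0·18.999464+3/2·(-1.629517)≈-0.547718; next y=1/10·1.471257+1/4·(-0.547718)≈0.010196
n=6: y≈0.010196, sp=4, e=sp−y≈3.989804; I≈22.989268, D=e−e_prev≈1.461061; u=3/4·3.989804+0·22.989268+3/2·1.461061≈5.183944; next y=1/10·0.010196+1/4·5.183944≈1.297006
n=7: y≈1.297006, sp=4, e=sp−y≈2.702994; I≈25.692263, D=e−e_prev≈-1.286810; u=3/4·2.702994+0·25.692263+3/2·(-1.286810)≈0.097031; next y=1/10·1.297006+1/4·0.097031≈0.153958
n=8: y≈0.153958, sp=2, e=sp−y≈1.846042; I≈27.538304, D=e−e_prev≈-0.856953; u=3/4·1.846042+0·27.538304+3/2·(-0.856953)≈0.099102; next y=1/10·0.153958+1/4·0.099102≈0.040171
n=9: y≈0.040171, sp=2, e=sp−y≈1.959829; I≈29.498133, D=e−e_prev≈0.113787; u=3/4·1.959829+0·29.498133+3/2·0.113787≈1.640552; next y=1/10·0.040171+1/4·1.640552≈0.414155
n=10: y≈0.414155, sp=2, e=sp−y≈1.585845; I≈31.083978, D=e−e_prev≈-0.373984; u=3/4·1.585845+0·31.083978+3/2·(-0.373984)≈0.628408; next y=1/10·0.414155+1/4·0.628408≈0.198517
n=11: y≈0.198517, sp=2, e=sp−y≈1.801483; I≈32.885460, D=e−e_prev≈0.215638; u=3/4·1.801483+0·32.885460+3/2·0.215638≈1.674568; next y=1/10·0.198517+1/4·1.674568≈0.438494

0 4 9.000 0.000
1 4 -2.063 2.250
2 4 7.029 -0.291
3 4 -1.324 1.728
4 4 5.948 -0.158
5 4 -0.548 1.471
6 4 5.184 0.010
7 4 0.097 1.297
8 2 0.099 0.154
9 2 1.641 0.040
10 2 0.628 0.414
11 2 1.675 0.199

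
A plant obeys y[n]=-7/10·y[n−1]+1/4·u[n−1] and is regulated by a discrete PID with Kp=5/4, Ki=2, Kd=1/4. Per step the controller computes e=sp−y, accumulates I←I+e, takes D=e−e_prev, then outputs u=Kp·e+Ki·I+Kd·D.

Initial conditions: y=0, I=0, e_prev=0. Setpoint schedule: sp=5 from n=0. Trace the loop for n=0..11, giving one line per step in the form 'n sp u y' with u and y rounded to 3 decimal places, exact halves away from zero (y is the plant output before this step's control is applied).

(exact arithmetic carried between steps; '≈' marks a value shown rounded to 6 d.p. or computed from one; I and e_prev carry over from the previous line; the table rounds u and y to 3 d.p., halves away from zero)
n=0: y=0, sp=5, e=sp−y=5; I=5, D=e−e_prev=5; u=5/4·5+2·5+1/4·5=17.5; next y=-7/10·0+1/4·17.5=4.375
n=1: y=4.375, sp=5, e=sp−y=0.625; I=5.625, D=e−e_prev=-4.375; u=5/4·0.625+2·5.625+1/4·(-4.375)=10.9375; next y=-7/10·4.375+1/4·10.9375=-0.328125
n=2: y=-0.328125, sp=5, e=sp−y=5.328125; I=10.953125, D=e−e_prev=4.703125; u=5/4·5.328125+2·10.953125+1/4·4.703125≈29.742188; next y=-7/10·(-0.328125)+1/4·29.742188≈7.665234
n=3: y≈7.665234, sp=5, e=sp−y≈-2.665234; I≈8.287891, D=e−e_prev≈-7.993359; u=5/4·(-2.665234)+2·8.287891+1/4·(-7.993359)≈11.245898; next y=-7/10·7.665234+1/4·11.245898≈-2.554189
n=4: y≈-2.554189, sp=5, e=sp−y≈7.554189; I≈15.842080, D=e−e_prev≈10.219424; u=5/4·7.554189+2·15.842080+1/4·10.219424≈43.681753; next y=-7/10·(-2.554189)+1/4·43.681753≈12.708371
n=5: y≈12.708371, sp=5, e=sp−y≈-7.708371; I≈8.133709, D=e−e_prev≈-15.262560; u=5/4·(-7.708371)+2·8.133709+1/4·(-15.262560)≈2.816315; next y=-7/10·12.708371+1/4·2.816315≈-8.191781
n=6: y≈-8.191781, sp=5, e=sp−y≈13.191781; I≈21.325490, D=e−e_prev≈20.900152; u=5/4·13.191781+2·21.325490+1/4·20.900152≈64.365744; next y=-7/10·(-8.191781)+1/4·64.365744≈21.825683
n=7: y≈21.825683, sp=5, e=sp−y≈-16.825683; I≈4.499807, D=e−e_prev≈-30.017464; u=5/4·(-16.825683)+2·4.499807+1/4·(-30.017464)≈-19.536854; next y=-7/10·21.825683+1/4·(-19.536854)≈-20.162191
n=8: y≈-20.162191, sp=5, e=sp−y≈25.162191; I≈29.661999, D=e−e_prev≈41.987874; u=5/4·25.162191+2·29.661999+1/4·41.987874≈101.273706; next y=-7/10·(-20.162191)+1/4·101.273706≈39.431960
n=9: y≈39.431960, sp=5, e=sp−y≈-34.431960; I≈-4.769962, D=e−e_prev≈-59.594152; u=5/4·(-34.431960)+2·(-4.769962)+1/4·(-59.594152)≈-67.478412; next y=-7/10·39.431960+1/4·(-67.478412)≈-44.471975
n=10: y≈-44.471975, sp=5, e=sp−y≈49.471975; I≈44.702014, D=e−e_prev≈83.903936; u=5/4·49.471975+2·44.702014+1/4·83.903936≈172.219980; next y=-7/10·(-44.471975)+1/4·172.219980≈74.185378
n=11: y≈74.185378, sp=5, e=sp−y≈-69.185378; I≈-24.483364, D=e−e_prev≈-118.657353; u=5/4·(-69.185378)+2·(-24.483364)+1/4·(-118.657353)≈-165.112789; next y=-7/10·74.185378+1/4·(-165.112789)≈-93.207962

0 5 17.500 0.000
1 5 10.938 4.375
2 5 29.742 -0.328
3 5 11.246 7.665
4 5 43.682 -2.554
5 5 2.816 12.708
6 5 64.366 -8.192
7 5 -19.537 21.826
8 5 101.274 -20.162
9 5 -67.478 39.432
10 5 172.220 -44.472
11 5 -165.113 74.185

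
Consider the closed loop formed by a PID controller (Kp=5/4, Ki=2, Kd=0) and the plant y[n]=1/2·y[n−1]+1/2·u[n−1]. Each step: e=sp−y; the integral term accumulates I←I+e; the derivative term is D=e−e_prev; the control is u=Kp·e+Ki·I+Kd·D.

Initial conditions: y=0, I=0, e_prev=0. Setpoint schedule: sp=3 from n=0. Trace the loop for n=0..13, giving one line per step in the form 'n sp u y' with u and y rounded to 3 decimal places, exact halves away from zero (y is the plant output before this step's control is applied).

(exact arithmetic carried between steps; '≈' marks a value shown rounded to 6 d.p. or computed from one; I and e_prev carry over from the previous line; the table rounds u and y to 3 d.p., halves away from zero)
n=0: y=0, sp=3, e=sp−y=3; I=3, D=e−e_prev=3; u=5/4·3+2·3+0·3=9.75; next y=1/2·0+1/2·9.75=4.875
n=1: y=4.875, sp=3, e=sp−y=-1.875; I=1.125, D=e−e_prev=-4.875; u=5/4·(-1.875)+2·1.125+0·(-4.875)=-0.09375; next y=1/2·4.875+1/2·(-0.09375)=2.390625
n=2: y=2.390625, sp=3, e=sp−y=0.609375; I=1.734375, D=e−e_prev=2.484375; u=5/4·0.609375+2·1.734375+0·2.484375≈4.230469; next y=1/2·2.390625+1/2·4.230469≈3.310547
n=3: y≈3.310547, sp=3, e=sp−y≈-0.310547; I≈1.423828, D=e−e_prev≈-0.919922; u=5/4·(-0.310547)+2·1.423828+0·(-0.919922)≈2.459473; next y=1/2·3.310547+1/2·2.459473≈2.885010
n=4: y≈2.885010, sp=3, e=sp−y≈0.114990; I≈1.538818, D=e−e_prev≈0.425537; u=5/4·0.114990+2·1.538818+0·0.425537≈3.221375; next y=1/2·2.885010+1/2·3.221375≈3.053192
n=5: y≈3.053192, sp=3, e=sp−y≈-0.053192; I≈1.485626, D=e−e_prev≈-0.168182; u=5/4·(-0.053192)+2·1.485626+0·(-0.168182)≈2.904762; next y=1/2·3.053192+1/2·2.904762≈2.978977
n=6: y≈2.978977, sp=3, e=sp−y≈0.021023; I≈1.506649, D=e−e_prev≈0.074215; u=5/4·0.021023+2·1.506649+0·0.074215≈3.039577; next y=1/2·2.978977+1/2·3.039577≈3.009277
n=7: y≈3.009277, sp=3, e=sp−y≈-0.009277; I≈1.497372, D=e−e_prev≈-0.030300; u=5/4·(-0.009277)+2·1.497372+0·(-0.030300)≈2.983148; next y=1/2·3.009277+1/2·2.983148≈2.996213
n=8: y≈2.996213, sp=3, e=sp−y≈0.003787; I≈1.501160, D=e−e_prev≈0.013064; u=5/4·0.003787+2·1.501160+0·0.013064≈3.007054; next y=1/2·2.996213+1/2·3.007054≈3.001633
n=9: y≈3.001633, sp=3, e=sp−y≈-0.001633; I≈1.499527, D=e−e_prev≈-0.005420; u=5/4·(-0.001633)+2·1.499527+0·(-0.005420)≈2.997012; next y=1/2·3.001633+1/2·2.997012≈2.999322
n=10: y≈2.999322, sp=3, e=sp−y≈0.000678; I≈1.500204, D=e−e_prev≈0.002311; u=5/4·0.000678+2·1.500204+0·0.002311≈3.001255; next y=1/2·2.999322+1/2·3.001255≈3.000289
n=11: y≈3.000289, sp=3, e=sp−y≈-0.000289; I≈1.499915, D=e−e_prev≈-0.000966; u=5/4·(-0.000289)+2·1.499915+0·(-0.000966)≈2.999470; next y=1/2·3.000289+1/2·2.999470≈2.999879
n=12: y≈2.999879, sp=3, e=sp−y≈0.000121; I≈1.500036, D=e−e_prev≈0.000410; u=5/4·0.000121+2·1.500036+0·0.000410≈3.000223; next y=1/2·2.999879+1/2·3.000223≈3.000051
n=13: y≈3.000051, sp=3, e=sp−y≈-0.000051; I≈1.499985, D=e−e_prev≈-0.000172; u=5/4·(-0.000051)+2·1.499985+0·(-0.000172)≈2.999906; next y=1/2·3.000051+1/2·2.999906≈2.999978

0 3 9.750 0.000
1 3 -0.094 4.875
2 3 4.230 2.391
3 3 2.459 3.311
4 3 3.221 2.885
5 3 2.905 3.053
6 3 3.040 2.979
7 3 2.983 3.009
8 3 3.007 2.996
9 3 2.997 3.002
10 3 3.001 2.999
11 3 2.999 3.000
12 3 3.000 3.000
13 3 3.000 3.000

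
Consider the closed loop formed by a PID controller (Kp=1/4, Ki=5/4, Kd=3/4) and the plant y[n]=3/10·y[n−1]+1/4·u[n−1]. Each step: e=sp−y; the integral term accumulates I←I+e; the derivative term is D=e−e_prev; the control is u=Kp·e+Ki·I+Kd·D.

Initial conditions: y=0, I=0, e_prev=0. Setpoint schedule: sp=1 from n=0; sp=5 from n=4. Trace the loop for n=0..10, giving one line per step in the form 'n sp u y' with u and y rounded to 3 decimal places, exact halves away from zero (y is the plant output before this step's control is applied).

(exact arithmetic carried between steps; '≈' marks a value shown rounded to 6 d.p. or computed from one; I and e_prev carry over from the previous line; the table rounds u and y to 3 d.p., halves away from zero)
n=0: y=0, sp=1, e=sp−y=1; I=1, D=e−e_prev=1; u=1/4·1+5/4·1+3/4·1=2.25; next y=3/10·0+1/4·2.25=0.5625
n=1: y=0.5625, sp=1, e=sp−y=0.4375; I=1.4375, D=e−e_prev=-0.5625; u=1/4·0.4375+5/4·1.4375+3/4·(-0.5625)=1.484375; next y=3/10·0.5625+1/4·1.484375≈0.539844
n=2: y≈0.539844, sp=1, e=sp−y≈0.460156; I≈1.897656, D=e−e_prev≈0.022656; u=1/4·0.460156+5/4·1.897656+3/4·0.022656≈2.504102; next y=3/10·0.539844+1/4·2.504102≈0.787979
n=3: y≈0.787979, sp=1, e=sp−y≈0.212021; I≈2.109678, D=e−e_prev≈-0.248135; u=1/4·0.212021+5/4·2.109678+3/4·(-0.248135)≈2.504001; next y=3/10·0.787979+1/4·2.504001≈0.862394
n=4: y≈0.862394, sp=5, e=sp−y≈4.137606; I≈6.247284, D=e−e_prev≈3.925585; u=1/4·4.137606+5/4·6.247284+3/4·3.925585≈11.787695; next y=3/10·0.862394+1/4·11.787695≈3.205642
n=5: y≈3.205642, sp=5, e=sp−y≈1.794358; I≈8.041642, D=e−e_prev≈-2.343248; u=1/4·1.794358+5/4·8.041642+3/4·(-2.343248)≈8.743206; next y=3/10·3.205642+1/4·8.743206≈3.147494
n=6: y≈3.147494, sp=5, e=sp−y≈1.852506; I≈9.894148, D=e−e_prev≈0.058148; u=1/4·1.852506+5/4·9.894148+3/4·0.058148≈12.874422; next y=3/10·3.147494+1/4·12.874422≈4.162854
n=7: y≈4.162854, sp=5, e=sp−y≈0.837146; I≈10.731294, D=e−e_prev≈-1.015360; u=1/4·0.837146+5/4·10.731294+3/4·(-1.015360)≈12.861884; next y=3/10·4.162854+1/4·12.861884≈4.464327
n=8: y≈4.464327, sp=5, e=sp−y≈0.535673; I≈11.266967, D=e−e_prev≈-0.301473; u=1/4·0.535673+5/4·11.266967+3/4·(-0.301473)≈13.991522; next y=3/10·4.464327+1/4·13.991522≈4.837179
n=9: y≈4.837179, sp=5, e=sp−y≈0.162821; I≈11.429788, D=e−e_prev≈-0.372851; u=1/4·0.162821+5/4·11.429788+3/4·(-0.372851)≈14.048302; next y=3/10·4.837179+1/4·14.048302≈4.963229
n=10: y≈4.963229, sp=5, e=sp−y≈0.036771; I≈11.466559, D=e−e_prev≈-0.126051; u=1/4·0.036771+5/4·11.466559+3/4·(-0.126051)≈14.247854; next y=3/10·4.963229+1/4·14.247854≈5.050932

0 1 2.250 0.000
1 1 1.484 0.563
2 1 2.504 0.540
3 1 2.504 0.788
4 5 11.788 0.862
5 5 8.743 3.206
6 5 12.874 3.147
7 5 12.862 4.163
8 5 13.992 4.464
9 5 14.048 4.837
10 5 14.248 4.963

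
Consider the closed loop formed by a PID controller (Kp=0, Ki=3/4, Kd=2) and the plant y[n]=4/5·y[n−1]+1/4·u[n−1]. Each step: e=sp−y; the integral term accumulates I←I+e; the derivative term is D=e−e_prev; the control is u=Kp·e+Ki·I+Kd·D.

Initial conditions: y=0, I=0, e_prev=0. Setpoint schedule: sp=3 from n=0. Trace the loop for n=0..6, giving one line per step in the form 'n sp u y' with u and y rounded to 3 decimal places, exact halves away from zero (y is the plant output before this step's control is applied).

0 3 8.250 0.000
1 3 -1.172 2.063
2 3 5.596 1.357
3 3 2.316 2.485
4 3 4.732 2.567
5 3 3.380 3.237
6 3 3.998 3.434

(exact arithmetic carried between steps; '≈' marks a value shown rounded to 6 d.p. or computed from one; I and e_prev carry over from the previous line; the table rounds u and y to 3 d.p., halves away from zero)
n=0: y=0, sp=3, e=sp−y=3; I=3, D=e−e_prev=3; u=0·3+3/4·3+2·3=8.25; next y=4/5·0+1/4·8.25=2.0625
n=1: y=2.0625, sp=3, e=sp−y=0.9375; I=3.9375, D=e−e_prev=-2.0625; u=0·0.9375+3/4·3.9375+2·(-2.0625)=-1.171875; next y=4/5·2.0625+1/4·(-1.171875)≈1.357031
n=2: y≈1.357031, sp=3, e=sp−y≈1.642969; I≈5.580469, D=e−e_prev≈0.705469; u=0·1.642969+3/4·5.580469+2·0.705469≈5.596289; next y=4/5·1.357031+1/4·5.596289≈2.484697
n=3: y≈2.484697, sp=3, e=sp−y≈0.515303; I≈6.095771, D=e−e_prev≈-1.127666; u=0·0.515303+3/4·6.095771+2·(-1.127666)≈2.316497; next y=4/5·2.484697+1/4·2.316497≈2.566882
n=4: y≈2.566882, sp=3, e=sp−y≈0.433118; I≈6.528890, D=e−e_prev≈-0.082185; u=0·0.433118+3/4·6.528890+2·(-0.082185)≈4.732298; next y=4/5·2.566882+1/4·4.732298≈3.236580
n=5: y≈3.236580, sp=3, e=sp−y≈-0.236580; I≈6.292310, D=e−e_prev≈-0.669698; u=0·(-0.236580)+3/4·6.292310+2·(-0.669698)≈3.379836; next y=4/5·3.236580+1/4·3.379836≈3.434223
n=6: y≈3.434223, sp=3, e=sp−y≈-0.434223; I≈5.858087, D=e−e_prev≈-0.197643; u=0·(-0.434223)+3/4·5.858087+2·(-0.197643)≈3.998279; next y=4/5·3.434223+1/4·3.998279≈3.746948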